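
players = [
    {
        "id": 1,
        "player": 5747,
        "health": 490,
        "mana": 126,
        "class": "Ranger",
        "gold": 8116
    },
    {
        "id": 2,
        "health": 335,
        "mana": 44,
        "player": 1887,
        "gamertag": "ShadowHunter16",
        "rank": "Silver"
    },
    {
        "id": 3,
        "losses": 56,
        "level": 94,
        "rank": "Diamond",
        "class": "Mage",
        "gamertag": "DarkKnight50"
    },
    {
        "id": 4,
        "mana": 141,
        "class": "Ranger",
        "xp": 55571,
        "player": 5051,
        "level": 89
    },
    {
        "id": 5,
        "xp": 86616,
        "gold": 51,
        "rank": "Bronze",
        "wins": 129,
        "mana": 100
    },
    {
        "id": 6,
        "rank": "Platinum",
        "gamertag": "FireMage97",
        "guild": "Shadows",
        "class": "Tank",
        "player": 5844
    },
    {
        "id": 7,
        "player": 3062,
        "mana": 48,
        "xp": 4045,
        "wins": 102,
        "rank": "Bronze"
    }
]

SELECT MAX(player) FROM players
5844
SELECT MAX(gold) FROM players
8116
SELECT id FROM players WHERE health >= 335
[1, 2]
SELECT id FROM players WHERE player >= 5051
[1, 4, 6]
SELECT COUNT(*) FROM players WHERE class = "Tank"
1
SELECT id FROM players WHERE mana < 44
[]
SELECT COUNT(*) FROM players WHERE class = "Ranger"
2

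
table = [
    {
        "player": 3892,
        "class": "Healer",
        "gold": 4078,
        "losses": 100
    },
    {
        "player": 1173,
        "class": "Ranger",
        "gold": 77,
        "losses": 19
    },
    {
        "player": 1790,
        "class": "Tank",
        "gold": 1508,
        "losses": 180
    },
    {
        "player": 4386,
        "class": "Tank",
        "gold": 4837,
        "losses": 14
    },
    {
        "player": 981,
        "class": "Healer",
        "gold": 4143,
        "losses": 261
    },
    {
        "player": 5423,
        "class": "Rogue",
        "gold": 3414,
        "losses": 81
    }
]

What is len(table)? 6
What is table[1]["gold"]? 77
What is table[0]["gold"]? 4078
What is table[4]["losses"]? 261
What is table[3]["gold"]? 4837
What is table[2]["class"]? "Tank"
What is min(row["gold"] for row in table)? 77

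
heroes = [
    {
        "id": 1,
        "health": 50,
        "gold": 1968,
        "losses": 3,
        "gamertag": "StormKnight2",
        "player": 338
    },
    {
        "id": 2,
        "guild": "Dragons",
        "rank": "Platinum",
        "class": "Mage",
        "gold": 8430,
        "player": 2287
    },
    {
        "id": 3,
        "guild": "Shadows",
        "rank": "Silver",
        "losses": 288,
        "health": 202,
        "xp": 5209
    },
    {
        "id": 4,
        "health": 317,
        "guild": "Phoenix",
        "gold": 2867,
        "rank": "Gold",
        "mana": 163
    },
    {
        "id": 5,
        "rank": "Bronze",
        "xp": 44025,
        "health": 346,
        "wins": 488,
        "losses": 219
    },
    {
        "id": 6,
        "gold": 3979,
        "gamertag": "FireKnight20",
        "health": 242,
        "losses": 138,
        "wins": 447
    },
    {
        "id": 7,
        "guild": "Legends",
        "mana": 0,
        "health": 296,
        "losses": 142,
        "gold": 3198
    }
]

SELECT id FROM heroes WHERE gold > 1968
[2, 4, 6, 7]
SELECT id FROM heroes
[1, 2, 3, 4, 5, 6, 7]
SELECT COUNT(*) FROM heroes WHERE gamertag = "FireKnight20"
1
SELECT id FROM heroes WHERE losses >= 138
[3, 5, 6, 7]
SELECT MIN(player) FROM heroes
338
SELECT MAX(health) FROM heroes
346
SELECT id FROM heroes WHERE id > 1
[2, 3, 4, 5, 6, 7]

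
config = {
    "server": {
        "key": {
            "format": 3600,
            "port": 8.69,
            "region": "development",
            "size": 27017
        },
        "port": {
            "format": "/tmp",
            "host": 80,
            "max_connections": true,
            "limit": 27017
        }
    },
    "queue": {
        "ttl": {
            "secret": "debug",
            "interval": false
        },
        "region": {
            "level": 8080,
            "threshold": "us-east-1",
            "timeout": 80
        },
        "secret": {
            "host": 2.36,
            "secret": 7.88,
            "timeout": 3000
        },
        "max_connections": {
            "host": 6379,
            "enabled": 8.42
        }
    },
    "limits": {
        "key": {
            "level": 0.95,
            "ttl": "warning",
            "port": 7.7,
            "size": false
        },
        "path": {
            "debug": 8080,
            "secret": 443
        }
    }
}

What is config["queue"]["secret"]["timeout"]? 3000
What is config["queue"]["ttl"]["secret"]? "debug"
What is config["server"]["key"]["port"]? 8.69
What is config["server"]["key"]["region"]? "development"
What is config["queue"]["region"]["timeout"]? 80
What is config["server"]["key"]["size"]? 27017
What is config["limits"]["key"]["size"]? False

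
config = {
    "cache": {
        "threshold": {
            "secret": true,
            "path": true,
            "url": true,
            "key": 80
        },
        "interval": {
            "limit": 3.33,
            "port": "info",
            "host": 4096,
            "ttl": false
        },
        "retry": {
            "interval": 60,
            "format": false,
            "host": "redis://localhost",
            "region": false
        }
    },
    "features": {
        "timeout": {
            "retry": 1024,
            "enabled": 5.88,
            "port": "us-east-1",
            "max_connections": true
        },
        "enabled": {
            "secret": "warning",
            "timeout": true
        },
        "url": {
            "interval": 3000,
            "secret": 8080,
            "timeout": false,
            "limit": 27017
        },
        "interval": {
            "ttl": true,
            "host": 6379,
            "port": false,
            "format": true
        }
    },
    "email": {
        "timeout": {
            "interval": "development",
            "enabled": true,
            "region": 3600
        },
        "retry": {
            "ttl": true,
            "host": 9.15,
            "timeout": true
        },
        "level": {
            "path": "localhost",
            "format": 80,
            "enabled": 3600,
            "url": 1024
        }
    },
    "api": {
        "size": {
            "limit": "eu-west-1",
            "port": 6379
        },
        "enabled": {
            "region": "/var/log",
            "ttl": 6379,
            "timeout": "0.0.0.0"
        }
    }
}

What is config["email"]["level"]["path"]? "localhost"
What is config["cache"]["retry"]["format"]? False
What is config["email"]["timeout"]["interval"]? "development"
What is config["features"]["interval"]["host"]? 6379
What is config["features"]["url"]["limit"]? 27017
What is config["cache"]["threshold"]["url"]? True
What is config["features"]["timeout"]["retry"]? 1024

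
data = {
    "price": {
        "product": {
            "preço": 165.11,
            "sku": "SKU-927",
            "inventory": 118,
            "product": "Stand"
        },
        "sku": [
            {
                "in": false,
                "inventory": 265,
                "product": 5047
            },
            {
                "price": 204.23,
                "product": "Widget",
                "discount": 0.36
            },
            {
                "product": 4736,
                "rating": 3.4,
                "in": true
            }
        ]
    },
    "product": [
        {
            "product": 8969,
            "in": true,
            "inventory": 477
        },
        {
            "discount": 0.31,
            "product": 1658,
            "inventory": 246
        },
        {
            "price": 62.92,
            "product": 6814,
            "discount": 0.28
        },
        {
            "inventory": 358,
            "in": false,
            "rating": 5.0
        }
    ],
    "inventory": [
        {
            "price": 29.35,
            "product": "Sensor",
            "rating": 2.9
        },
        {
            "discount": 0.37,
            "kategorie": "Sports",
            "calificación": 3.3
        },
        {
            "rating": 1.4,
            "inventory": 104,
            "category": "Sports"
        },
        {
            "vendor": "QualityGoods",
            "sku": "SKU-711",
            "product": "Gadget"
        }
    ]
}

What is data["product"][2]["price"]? 62.92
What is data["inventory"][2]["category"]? "Sports"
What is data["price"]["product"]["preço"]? 165.11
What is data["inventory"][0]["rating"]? 2.9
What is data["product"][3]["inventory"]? 358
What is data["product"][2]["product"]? 6814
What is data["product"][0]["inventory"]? 477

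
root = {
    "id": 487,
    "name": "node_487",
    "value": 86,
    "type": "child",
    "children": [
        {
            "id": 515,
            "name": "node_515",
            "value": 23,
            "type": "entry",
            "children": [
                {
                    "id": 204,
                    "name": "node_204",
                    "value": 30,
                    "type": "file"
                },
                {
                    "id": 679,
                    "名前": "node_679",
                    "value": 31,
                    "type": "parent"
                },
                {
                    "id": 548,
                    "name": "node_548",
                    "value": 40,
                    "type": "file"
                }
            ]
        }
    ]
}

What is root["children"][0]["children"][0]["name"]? "node_204"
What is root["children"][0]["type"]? "entry"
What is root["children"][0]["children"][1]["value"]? 31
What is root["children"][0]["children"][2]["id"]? 548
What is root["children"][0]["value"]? 23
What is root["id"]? 487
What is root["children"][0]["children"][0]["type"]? "file"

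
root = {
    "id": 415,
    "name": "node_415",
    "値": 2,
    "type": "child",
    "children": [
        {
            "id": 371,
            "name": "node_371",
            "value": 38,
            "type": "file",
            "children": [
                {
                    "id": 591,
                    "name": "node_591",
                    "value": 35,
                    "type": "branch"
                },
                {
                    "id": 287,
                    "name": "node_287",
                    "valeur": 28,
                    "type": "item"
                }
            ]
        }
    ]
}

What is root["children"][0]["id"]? 371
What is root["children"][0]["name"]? "node_371"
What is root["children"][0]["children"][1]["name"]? "node_287"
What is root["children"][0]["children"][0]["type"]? "branch"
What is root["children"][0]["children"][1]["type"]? "item"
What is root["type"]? "child"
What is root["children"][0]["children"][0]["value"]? 35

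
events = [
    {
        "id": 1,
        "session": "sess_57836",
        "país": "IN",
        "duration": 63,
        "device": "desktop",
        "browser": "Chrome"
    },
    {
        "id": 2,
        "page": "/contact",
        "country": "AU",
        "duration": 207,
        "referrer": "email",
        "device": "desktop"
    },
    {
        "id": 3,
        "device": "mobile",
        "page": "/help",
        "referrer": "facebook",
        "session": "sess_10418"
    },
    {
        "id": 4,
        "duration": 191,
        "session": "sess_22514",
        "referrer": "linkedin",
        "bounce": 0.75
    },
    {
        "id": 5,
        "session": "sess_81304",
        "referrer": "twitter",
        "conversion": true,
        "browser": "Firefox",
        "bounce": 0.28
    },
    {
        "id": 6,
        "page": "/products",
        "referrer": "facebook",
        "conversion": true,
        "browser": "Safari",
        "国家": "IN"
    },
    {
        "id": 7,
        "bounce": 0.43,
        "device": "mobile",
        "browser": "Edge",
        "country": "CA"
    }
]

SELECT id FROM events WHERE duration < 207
[1, 4]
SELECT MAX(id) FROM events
7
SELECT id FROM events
[1, 2, 3, 4, 5, 6, 7]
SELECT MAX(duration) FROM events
207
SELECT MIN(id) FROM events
1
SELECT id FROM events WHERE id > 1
[2, 3, 4, 5, 6, 7]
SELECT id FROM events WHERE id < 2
[1]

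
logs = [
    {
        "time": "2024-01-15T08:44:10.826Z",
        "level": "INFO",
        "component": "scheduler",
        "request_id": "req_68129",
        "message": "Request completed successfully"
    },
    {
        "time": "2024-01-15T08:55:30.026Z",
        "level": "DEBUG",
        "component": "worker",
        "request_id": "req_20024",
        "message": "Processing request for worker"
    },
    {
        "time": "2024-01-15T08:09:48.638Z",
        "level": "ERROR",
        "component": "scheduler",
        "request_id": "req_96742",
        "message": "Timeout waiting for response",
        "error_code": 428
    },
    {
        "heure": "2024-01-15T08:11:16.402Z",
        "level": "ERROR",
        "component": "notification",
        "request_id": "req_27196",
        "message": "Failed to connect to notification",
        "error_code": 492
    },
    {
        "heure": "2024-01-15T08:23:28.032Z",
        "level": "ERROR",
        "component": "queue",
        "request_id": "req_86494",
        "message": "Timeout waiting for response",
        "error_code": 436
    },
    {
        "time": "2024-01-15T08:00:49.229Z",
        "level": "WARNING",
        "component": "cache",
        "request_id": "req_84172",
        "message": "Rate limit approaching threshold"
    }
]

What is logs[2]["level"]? "ERROR"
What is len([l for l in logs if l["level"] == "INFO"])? 1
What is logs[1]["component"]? "worker"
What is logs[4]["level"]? "ERROR"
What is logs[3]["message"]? "Failed to connect to notification"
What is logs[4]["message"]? "Timeout waiting for response"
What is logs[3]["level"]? "ERROR"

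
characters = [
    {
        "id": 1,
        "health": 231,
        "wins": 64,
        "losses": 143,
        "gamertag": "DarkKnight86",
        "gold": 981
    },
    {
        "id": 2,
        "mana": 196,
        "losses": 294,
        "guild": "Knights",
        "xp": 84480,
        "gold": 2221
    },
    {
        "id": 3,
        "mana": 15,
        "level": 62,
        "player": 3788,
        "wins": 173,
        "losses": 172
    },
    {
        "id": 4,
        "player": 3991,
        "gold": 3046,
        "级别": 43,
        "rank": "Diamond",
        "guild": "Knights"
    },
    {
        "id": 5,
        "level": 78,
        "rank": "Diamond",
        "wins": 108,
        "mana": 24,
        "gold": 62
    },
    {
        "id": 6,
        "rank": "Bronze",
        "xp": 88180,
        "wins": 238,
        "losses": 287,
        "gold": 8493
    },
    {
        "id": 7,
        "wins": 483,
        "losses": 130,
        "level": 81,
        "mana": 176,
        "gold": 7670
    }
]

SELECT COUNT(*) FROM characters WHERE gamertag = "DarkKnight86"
1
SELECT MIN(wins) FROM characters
64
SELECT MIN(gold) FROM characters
62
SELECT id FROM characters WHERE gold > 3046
[6, 7]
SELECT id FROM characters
[1, 2, 3, 4, 5, 6, 7]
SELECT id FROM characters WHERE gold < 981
[5]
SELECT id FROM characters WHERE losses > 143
[2, 3, 6]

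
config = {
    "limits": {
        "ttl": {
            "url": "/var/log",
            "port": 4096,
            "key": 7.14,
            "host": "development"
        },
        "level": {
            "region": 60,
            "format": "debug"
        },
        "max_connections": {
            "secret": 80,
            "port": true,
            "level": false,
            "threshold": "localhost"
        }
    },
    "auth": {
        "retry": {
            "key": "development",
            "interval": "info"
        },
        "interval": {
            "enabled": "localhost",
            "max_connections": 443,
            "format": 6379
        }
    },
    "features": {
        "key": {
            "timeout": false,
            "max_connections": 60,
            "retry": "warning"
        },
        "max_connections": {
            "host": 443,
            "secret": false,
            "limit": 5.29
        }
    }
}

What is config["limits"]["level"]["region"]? 60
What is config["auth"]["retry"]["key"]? "development"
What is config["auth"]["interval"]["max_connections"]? 443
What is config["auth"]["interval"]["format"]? 6379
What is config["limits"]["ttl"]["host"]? "development"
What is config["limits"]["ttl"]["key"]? 7.14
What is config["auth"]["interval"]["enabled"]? "localhost"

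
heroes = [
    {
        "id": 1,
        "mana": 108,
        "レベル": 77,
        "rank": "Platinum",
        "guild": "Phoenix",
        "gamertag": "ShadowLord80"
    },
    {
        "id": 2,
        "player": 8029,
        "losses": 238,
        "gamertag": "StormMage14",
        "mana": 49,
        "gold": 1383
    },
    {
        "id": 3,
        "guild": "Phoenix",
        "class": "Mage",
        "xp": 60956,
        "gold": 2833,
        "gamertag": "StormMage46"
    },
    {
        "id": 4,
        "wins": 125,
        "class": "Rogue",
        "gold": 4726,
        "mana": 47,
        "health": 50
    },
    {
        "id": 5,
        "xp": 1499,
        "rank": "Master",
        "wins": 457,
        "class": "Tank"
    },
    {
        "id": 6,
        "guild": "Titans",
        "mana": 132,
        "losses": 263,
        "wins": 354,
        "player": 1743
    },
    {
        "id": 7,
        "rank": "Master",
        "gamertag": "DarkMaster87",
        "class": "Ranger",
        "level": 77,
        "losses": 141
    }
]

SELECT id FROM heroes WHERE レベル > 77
[]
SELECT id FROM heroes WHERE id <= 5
[1, 2, 3, 4, 5]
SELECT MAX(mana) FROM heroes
132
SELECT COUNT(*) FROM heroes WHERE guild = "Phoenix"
2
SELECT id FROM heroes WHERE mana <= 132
[1, 2, 4, 6]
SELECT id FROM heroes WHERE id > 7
[]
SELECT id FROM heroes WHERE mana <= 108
[1, 2, 4]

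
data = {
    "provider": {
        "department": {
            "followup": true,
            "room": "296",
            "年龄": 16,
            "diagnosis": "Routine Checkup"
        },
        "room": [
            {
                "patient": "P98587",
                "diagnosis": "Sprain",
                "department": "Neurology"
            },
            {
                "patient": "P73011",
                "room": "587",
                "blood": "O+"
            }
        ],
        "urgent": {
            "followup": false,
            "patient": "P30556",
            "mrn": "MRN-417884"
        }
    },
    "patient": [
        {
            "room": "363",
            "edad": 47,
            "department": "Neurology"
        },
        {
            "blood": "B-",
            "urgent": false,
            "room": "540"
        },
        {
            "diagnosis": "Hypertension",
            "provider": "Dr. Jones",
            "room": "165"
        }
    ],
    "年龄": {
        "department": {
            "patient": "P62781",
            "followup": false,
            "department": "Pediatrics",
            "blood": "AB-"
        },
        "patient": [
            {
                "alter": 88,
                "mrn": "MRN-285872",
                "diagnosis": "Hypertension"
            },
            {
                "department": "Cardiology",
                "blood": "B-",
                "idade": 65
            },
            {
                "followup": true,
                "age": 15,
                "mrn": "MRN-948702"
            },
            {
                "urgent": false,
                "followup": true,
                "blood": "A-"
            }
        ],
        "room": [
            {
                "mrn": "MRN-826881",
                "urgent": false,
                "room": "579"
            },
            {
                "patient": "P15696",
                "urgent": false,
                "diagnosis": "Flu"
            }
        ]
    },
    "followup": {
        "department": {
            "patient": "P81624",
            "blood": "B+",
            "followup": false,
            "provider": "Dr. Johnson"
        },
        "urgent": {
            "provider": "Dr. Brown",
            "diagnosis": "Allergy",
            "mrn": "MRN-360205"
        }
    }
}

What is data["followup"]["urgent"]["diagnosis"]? "Allergy"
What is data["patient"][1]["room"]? "540"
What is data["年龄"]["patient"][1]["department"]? "Cardiology"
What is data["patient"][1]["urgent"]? False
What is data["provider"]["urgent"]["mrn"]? "MRN-417884"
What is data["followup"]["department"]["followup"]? False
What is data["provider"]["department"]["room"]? "296"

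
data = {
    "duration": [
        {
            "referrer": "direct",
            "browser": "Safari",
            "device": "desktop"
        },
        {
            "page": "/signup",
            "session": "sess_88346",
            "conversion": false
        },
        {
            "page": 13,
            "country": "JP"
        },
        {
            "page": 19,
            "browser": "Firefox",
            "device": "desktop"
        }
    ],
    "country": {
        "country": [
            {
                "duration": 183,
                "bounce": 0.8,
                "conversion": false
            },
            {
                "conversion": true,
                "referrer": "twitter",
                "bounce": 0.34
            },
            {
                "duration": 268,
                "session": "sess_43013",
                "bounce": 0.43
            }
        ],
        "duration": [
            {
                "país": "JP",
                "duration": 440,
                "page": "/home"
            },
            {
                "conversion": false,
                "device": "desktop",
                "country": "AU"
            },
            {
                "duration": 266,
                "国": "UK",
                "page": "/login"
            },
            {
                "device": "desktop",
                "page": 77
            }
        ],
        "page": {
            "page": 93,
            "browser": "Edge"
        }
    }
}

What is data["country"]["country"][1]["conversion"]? True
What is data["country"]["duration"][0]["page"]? "/home"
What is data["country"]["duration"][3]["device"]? "desktop"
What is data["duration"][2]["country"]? "JP"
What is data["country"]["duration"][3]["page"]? 77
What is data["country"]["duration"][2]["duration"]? 266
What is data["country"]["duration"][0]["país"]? "JP"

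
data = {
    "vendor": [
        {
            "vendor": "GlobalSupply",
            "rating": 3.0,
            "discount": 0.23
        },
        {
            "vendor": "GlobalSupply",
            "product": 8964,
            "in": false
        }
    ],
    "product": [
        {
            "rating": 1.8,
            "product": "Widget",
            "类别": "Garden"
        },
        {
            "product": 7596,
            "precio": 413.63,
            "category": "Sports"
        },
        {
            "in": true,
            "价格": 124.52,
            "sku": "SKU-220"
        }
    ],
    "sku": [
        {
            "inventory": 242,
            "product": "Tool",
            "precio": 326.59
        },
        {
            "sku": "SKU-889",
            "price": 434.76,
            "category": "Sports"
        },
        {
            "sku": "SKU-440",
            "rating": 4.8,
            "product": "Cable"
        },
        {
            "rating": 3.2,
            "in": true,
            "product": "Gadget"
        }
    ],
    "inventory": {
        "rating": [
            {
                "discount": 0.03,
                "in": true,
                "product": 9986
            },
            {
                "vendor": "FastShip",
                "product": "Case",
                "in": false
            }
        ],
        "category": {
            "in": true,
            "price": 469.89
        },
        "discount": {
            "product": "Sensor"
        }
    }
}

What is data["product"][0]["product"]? "Widget"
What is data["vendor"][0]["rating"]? 3.0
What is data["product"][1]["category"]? "Sports"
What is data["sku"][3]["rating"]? 3.2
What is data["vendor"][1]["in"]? False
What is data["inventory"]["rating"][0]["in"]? True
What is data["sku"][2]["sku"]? "SKU-440"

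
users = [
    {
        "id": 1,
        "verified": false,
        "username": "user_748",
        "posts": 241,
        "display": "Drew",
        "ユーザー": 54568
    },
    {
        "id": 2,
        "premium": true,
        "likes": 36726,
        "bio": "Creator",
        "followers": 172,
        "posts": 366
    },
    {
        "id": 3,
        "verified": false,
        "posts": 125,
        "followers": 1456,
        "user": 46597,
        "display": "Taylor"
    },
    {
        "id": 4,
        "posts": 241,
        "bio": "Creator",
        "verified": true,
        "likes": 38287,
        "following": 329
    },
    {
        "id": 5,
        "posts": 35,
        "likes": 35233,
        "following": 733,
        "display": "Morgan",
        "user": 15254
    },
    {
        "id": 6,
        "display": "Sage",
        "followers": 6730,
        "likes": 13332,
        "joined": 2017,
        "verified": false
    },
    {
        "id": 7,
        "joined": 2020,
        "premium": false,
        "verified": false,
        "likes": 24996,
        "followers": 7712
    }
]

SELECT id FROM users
[1, 2, 3, 4, 5, 6, 7]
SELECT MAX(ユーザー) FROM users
54568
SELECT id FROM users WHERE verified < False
[]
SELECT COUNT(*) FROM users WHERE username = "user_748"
1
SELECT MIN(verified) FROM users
False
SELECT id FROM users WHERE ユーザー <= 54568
[1]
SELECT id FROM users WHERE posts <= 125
[3, 5]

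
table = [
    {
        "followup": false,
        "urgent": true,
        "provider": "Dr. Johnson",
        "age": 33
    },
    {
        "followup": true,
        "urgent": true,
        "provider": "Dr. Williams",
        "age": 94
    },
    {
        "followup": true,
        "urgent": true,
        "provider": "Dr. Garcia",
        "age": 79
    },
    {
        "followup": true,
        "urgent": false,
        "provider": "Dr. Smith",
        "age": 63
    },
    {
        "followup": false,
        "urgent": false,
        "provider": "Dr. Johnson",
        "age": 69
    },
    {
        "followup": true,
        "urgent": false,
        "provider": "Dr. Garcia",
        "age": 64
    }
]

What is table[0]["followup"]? False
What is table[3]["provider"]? "Dr. Smith"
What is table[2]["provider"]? "Dr. Garcia"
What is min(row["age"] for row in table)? 33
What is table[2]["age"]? 79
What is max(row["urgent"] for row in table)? True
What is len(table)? 6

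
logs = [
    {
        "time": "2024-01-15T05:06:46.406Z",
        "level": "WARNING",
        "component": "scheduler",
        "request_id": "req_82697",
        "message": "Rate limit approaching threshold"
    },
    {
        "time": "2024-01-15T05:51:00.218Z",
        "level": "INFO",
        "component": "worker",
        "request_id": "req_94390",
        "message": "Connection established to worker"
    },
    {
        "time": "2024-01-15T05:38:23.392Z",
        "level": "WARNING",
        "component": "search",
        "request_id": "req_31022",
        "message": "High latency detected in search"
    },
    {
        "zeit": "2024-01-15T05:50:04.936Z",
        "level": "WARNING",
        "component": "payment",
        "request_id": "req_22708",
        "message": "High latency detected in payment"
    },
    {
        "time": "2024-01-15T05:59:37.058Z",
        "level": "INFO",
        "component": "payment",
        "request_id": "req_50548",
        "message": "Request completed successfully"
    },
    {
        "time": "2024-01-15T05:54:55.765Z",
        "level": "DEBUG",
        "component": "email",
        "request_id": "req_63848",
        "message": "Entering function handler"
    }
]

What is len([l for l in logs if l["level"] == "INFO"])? 2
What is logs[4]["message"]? "Request completed successfully"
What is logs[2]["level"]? "WARNING"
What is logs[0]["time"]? "2024-01-15T05:06:46.406Z"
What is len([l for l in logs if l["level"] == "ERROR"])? 0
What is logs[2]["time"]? "2024-01-15T05:38:23.392Z"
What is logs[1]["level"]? "INFO"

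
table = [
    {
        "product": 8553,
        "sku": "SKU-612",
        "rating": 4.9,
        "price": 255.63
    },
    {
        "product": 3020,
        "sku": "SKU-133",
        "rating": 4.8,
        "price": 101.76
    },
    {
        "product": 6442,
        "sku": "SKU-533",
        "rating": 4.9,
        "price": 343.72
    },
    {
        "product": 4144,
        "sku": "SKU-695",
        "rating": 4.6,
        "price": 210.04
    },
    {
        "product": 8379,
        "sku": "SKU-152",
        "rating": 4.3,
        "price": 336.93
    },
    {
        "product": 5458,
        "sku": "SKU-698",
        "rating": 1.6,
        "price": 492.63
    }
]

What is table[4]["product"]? 8379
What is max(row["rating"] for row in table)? 4.9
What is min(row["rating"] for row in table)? 1.6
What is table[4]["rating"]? 4.3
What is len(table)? 6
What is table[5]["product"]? 5458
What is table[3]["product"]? 4144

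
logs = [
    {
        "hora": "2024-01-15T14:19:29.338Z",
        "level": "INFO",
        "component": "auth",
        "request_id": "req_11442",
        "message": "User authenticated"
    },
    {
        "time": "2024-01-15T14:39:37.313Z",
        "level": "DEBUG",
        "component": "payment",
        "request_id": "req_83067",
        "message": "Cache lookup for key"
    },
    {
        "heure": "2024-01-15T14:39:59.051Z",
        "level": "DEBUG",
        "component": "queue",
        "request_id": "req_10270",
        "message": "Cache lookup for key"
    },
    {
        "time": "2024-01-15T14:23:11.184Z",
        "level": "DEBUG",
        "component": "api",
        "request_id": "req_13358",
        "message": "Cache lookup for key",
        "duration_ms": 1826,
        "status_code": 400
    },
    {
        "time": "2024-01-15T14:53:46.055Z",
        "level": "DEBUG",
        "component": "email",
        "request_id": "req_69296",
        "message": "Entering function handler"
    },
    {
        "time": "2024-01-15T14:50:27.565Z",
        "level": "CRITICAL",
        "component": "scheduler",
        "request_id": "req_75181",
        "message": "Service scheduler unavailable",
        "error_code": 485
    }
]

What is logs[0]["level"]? "INFO"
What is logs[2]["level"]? "DEBUG"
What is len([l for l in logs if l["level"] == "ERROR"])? 0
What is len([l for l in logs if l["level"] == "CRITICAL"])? 1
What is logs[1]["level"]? "DEBUG"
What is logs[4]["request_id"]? "req_69296"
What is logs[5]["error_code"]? 485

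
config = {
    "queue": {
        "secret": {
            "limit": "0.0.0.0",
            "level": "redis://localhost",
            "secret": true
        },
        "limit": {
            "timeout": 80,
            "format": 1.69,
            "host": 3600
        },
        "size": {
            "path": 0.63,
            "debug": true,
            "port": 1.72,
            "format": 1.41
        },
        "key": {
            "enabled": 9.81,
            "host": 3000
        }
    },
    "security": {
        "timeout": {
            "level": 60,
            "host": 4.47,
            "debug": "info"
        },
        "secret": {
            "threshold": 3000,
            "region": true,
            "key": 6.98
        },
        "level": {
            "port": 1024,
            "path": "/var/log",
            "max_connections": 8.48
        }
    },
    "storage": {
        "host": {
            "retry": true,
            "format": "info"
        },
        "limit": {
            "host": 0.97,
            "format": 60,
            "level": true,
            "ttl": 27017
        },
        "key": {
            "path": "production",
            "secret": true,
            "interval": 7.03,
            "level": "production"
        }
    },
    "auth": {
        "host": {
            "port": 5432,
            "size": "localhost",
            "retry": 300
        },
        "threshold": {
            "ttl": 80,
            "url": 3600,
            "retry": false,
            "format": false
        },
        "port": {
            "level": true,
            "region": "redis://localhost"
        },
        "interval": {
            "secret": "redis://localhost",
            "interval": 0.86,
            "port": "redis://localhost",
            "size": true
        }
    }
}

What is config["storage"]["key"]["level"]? "production"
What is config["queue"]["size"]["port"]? 1.72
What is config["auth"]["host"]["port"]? 5432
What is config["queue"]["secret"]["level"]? "redis://localhost"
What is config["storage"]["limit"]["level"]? True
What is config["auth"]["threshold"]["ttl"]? 80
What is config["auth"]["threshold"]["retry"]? False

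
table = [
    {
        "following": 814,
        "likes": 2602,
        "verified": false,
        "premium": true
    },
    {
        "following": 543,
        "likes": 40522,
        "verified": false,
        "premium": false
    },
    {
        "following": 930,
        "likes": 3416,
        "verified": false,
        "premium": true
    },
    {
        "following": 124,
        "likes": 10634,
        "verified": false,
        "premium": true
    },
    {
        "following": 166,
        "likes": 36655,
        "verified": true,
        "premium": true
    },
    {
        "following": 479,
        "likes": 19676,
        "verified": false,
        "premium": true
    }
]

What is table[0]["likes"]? 2602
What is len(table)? 6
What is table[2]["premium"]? True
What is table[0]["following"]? 814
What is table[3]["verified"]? False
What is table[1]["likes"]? 40522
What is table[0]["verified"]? False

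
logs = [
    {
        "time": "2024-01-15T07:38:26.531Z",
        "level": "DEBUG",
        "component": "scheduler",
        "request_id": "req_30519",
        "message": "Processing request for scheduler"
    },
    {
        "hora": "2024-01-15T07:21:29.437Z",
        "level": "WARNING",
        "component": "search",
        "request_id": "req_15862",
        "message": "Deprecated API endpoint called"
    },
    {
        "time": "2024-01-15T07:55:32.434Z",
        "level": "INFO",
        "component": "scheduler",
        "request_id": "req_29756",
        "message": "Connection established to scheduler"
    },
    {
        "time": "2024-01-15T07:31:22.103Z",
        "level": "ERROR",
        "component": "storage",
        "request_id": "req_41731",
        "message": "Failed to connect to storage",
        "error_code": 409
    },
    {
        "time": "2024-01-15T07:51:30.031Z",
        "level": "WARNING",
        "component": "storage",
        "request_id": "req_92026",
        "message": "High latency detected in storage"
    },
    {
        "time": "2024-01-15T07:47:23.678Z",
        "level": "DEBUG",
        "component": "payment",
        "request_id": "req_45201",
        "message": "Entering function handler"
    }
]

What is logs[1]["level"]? "WARNING"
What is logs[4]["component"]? "storage"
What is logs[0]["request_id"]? "req_30519"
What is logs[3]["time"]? "2024-01-15T07:31:22.103Z"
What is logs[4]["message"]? "High latency detected in storage"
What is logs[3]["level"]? "ERROR"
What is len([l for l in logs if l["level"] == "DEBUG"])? 2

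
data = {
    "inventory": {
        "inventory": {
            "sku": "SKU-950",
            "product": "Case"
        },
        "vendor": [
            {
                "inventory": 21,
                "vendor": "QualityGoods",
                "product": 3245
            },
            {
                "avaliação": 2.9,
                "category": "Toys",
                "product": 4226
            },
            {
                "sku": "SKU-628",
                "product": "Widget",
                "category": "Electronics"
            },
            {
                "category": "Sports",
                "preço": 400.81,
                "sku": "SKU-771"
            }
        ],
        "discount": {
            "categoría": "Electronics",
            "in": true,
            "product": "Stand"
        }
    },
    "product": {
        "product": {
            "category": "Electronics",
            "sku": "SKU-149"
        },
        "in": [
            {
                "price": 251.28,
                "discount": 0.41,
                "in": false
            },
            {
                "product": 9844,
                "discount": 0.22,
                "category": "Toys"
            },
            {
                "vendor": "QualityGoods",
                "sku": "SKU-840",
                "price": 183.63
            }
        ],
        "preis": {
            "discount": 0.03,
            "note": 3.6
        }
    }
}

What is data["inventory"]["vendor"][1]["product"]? 4226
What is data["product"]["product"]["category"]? "Electronics"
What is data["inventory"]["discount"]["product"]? "Stand"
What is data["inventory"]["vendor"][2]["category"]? "Electronics"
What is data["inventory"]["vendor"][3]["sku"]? "SKU-771"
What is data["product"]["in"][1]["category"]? "Toys"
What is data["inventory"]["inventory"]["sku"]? "SKU-950"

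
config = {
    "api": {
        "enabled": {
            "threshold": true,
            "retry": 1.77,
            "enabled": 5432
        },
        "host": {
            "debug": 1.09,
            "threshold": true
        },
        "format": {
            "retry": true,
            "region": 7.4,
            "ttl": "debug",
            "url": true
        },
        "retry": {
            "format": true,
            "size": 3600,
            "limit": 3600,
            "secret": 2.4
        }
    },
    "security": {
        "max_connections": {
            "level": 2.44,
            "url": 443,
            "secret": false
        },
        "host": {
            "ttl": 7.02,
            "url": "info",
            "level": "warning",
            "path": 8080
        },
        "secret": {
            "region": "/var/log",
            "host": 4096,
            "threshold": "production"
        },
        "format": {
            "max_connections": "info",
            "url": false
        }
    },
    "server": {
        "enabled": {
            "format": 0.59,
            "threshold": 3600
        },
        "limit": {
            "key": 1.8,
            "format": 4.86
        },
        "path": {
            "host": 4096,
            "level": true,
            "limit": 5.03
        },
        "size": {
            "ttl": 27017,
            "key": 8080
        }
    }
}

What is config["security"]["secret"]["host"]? 4096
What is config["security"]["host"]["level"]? "warning"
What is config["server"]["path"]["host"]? 4096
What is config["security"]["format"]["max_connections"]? "info"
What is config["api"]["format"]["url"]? True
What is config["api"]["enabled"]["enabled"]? 5432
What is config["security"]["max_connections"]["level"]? 2.44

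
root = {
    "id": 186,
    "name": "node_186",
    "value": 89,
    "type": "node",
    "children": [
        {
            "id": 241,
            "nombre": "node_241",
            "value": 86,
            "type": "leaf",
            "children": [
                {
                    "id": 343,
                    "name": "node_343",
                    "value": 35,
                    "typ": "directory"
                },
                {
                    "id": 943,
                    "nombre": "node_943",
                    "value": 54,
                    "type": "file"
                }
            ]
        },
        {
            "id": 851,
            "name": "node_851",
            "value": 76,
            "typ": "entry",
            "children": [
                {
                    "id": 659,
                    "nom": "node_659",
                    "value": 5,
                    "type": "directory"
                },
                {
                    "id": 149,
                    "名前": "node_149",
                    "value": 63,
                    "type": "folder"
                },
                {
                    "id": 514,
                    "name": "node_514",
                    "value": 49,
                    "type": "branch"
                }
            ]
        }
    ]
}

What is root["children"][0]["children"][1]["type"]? "file"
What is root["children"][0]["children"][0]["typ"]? "directory"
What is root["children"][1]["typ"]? "entry"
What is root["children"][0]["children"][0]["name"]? "node_343"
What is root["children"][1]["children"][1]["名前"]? "node_149"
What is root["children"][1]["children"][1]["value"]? 63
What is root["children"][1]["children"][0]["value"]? 5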